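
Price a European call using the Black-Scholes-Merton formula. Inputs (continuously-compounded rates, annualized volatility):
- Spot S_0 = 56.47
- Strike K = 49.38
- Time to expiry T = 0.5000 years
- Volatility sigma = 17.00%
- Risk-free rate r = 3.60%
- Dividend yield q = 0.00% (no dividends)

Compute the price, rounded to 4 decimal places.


Answer: Price = 8.2784

Derivation:
d1 = (ln(S/K) + (r - q + 0.5*sigma^2) * T) / (sigma * sqrt(T)) = 1.32594201
d2 = d1 - sigma * sqrt(T) = 1.20573386
exp(-rT) = 0.98216103; exp(-qT) = 1.00000000
C = S_0 * exp(-qT) * N(d1) - K * exp(-rT) * N(d2)
N(d1) = 0.90757055; N(d2) = 0.88603994
C = 56.4700 * 1.00000000 * 0.90757055 - 49.3800 * 0.98216103 * 0.88603994 = 8.2784


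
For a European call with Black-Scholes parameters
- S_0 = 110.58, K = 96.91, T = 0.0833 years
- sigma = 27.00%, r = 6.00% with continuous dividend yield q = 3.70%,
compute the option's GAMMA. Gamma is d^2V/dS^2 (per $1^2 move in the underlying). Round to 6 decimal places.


Answer: Gamma = 0.009862

Derivation:
d1 = 1.7568910222; d2 = 1.6789643259
phi(d1) = 0.0852411002; exp(-qT) = 0.9969226448; exp(-rT) = 0.9950144692
Gamma = exp(-qT) * phi(d1) / (S * sigma * sqrt(T)) = 0.9969226448 * 0.0852411002 / (110.5800 * 0.2700 * 0.2886173938) = 0.009862


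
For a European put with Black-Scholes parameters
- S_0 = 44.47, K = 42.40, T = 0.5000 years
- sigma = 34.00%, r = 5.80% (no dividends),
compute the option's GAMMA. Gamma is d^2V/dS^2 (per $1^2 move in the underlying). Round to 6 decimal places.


d1 = 0.4390985130; d2 = 0.1986822074
phi(d1) = 0.3622784061; exp(-qT) = 1.0000000000; exp(-rT) = 0.9714164645
Gamma = exp(-qT) * phi(d1) / (S * sigma * sqrt(T)) = 1.0000000000 * 0.3622784061 / (44.4700 * 0.3400 * 0.7071067812) = 0.033885

Answer: Gamma = 0.033885


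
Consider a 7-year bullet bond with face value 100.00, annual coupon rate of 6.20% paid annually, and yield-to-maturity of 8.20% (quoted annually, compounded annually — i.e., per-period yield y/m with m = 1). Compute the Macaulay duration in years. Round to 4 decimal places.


Coupon per period c = face * coupon_rate / m = 6.200000
Periods per year m = 1; per-period yield y/m = 0.082000
Number of cashflows N = 7
Cashflows (t years, CF_t, discount factor 1/(1+y/m)^(m*t), PV):
  t = 1.0000: CF_t = 6.200000, DF = 0.924214, PV = 5.730129
  t = 2.0000: CF_t = 6.200000, DF = 0.854172, PV = 5.295868
  t = 3.0000: CF_t = 6.200000, DF = 0.789438, PV = 4.894518
  t = 4.0000: CF_t = 6.200000, DF = 0.729610, PV = 4.523584
  t = 5.0000: CF_t = 6.200000, DF = 0.674316, PV = 4.180761
  t = 6.0000: CF_t = 6.200000, DF = 0.623213, PV = 3.863920
  t = 7.0000: CF_t = 106.200000, DF = 0.575982, PV = 61.169325
Price P = sum_t PV_t = 89.658106
Macaulay numerator sum_t t * PV_t:
  t * PV_t at t = 1.0000: 5.730129
  t * PV_t at t = 2.0000: 10.591736
  t * PV_t at t = 3.0000: 14.683553
  t * PV_t at t = 4.0000: 18.094335
  t * PV_t at t = 5.0000: 20.903807
  t * PV_t at t = 6.0000: 23.183520
  t * PV_t at t = 7.0000: 428.185278
Macaulay duration D = (sum_t t * PV_t) / P = 521.372360 / 89.658106 = 5.815117

Answer: Macaulay duration = 5.8151 years


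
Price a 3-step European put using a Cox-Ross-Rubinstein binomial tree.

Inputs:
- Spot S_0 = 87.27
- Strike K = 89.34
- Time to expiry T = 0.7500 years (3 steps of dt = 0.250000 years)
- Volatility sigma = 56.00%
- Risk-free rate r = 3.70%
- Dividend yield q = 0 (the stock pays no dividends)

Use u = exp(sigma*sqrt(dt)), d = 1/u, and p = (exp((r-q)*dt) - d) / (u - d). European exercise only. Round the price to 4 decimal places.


dt = T/N = 0.250000
u = exp(sigma*sqrt(dt)) = 1.323130; d = 1/u = 0.755784
p = (exp((r-q)*dt) - d) / (u - d) = 0.446833
Discount per step: exp(-r*dt) = 0.990793
Stock lattice S(k, i) with i counting down-moves:
  k=0: S(0,0) = 87.2700
  k=1: S(1,0) = 115.4695; S(1,1) = 65.9572
  k=2: S(2,0) = 152.7812; S(2,1) = 87.2700; S(2,2) = 49.8494
  k=3: S(3,0) = 202.1493; S(3,1) = 115.4695; S(3,2) = 65.9572; S(3,3) = 37.6754
Terminal payoffs V(N, i) = max(K - S_T, 0):
  V(3,0) = 0.000000; V(3,1) = 0.000000; V(3,2) = 23.382753; V(3,3) = 51.664623
Backward induction: V(k, i) = exp(-r*dt) * [p * V(k+1, i) + (1-p) * V(k+1, i+1)].
  V(2,0) = exp(-r*dt) * [p*0.000000 + (1-p)*0.000000] = 0.000000
  V(2,1) = exp(-r*dt) * [p*0.000000 + (1-p)*23.382753] = 12.815465
  V(2,2) = exp(-r*dt) * [p*23.382753 + (1-p)*51.664623] = 38.668000
  V(1,0) = exp(-r*dt) * [p*0.000000 + (1-p)*12.815465] = 7.023816
  V(1,1) = exp(-r*dt) * [p*12.815465 + (1-p)*38.668000] = 26.866556
  V(0,0) = exp(-r*dt) * [p*7.023816 + (1-p)*26.866556] = 17.834423

Answer: Price = V(0,0) = 17.8344


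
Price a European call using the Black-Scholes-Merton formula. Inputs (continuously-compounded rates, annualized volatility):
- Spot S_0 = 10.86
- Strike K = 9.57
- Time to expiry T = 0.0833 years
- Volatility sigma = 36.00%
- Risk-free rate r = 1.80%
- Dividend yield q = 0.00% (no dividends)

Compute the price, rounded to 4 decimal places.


d1 = (ln(S/K) + (r - q + 0.5*sigma^2) * T) / (sigma * sqrt(T)) = 1.28342104
d2 = d1 - sigma * sqrt(T) = 1.17951878
exp(-rT) = 0.99850172; exp(-qT) = 1.00000000
C = S_0 * exp(-qT) * N(d1) - K * exp(-rT) * N(d2)
N(d1) = 0.90032770; N(d2) = 0.88090417
C = 10.8600 * 1.00000000 * 0.90032770 - 9.5700 * 0.99850172 * 0.88090417 = 1.3599

Answer: Price = 1.3599


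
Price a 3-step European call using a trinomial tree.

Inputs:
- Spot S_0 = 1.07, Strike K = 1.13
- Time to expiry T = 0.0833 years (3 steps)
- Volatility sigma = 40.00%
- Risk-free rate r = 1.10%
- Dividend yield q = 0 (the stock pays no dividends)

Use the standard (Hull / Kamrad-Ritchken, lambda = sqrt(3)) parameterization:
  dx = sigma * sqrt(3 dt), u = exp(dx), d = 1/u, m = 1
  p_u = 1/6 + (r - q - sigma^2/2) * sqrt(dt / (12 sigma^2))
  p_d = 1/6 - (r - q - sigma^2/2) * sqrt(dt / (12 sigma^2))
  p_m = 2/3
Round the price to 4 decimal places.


dt = T/N = 0.027767; dx = sigma*sqrt(3*dt) = 0.115447
u = exp(dx) = 1.122375; d = 1/u = 0.890968
p_u = 0.158369, p_m = 0.666667, p_d = 0.174964
Discount per step: exp(-r*dt) = 0.999695
Stock lattice S(k, j) with j the centered position index:
  k=0: S(0,+0) = 1.0700
  k=1: S(1,-1) = 0.9533; S(1,+0) = 1.0700; S(1,+1) = 1.2009
  k=2: S(2,-2) = 0.8494; S(2,-1) = 0.9533; S(2,+0) = 1.0700; S(2,+1) = 1.2009; S(2,+2) = 1.3479
  k=3: S(3,-3) = 0.7568; S(3,-2) = 0.8494; S(3,-1) = 0.9533; S(3,+0) = 1.0700; S(3,+1) = 1.2009; S(3,+2) = 1.3479; S(3,+3) = 1.5129
Terminal payoffs V(N, j) = max(S_T - K, 0):
  V(3,-3) = 0.000000; V(3,-2) = 0.000000; V(3,-1) = 0.000000; V(3,+0) = 0.000000; V(3,+1) = 0.070941; V(3,+2) = 0.217906; V(3,+3) = 0.382856
Backward induction: V(k, j) = exp(-r*dt) * [p_u * V(k+1, j+1) + p_m * V(k+1, j) + p_d * V(k+1, j-1)]
  V(2,-2) = exp(-r*dt) * [p_u*0.000000 + p_m*0.000000 + p_d*0.000000] = 0.000000
  V(2,-1) = exp(-r*dt) * [p_u*0.000000 + p_m*0.000000 + p_d*0.000000] = 0.000000
  V(2,+0) = exp(-r*dt) * [p_u*0.070941 + p_m*0.000000 + p_d*0.000000] = 0.011231
  V(2,+1) = exp(-r*dt) * [p_u*0.217906 + p_m*0.070941 + p_d*0.000000] = 0.081779
  V(2,+2) = exp(-r*dt) * [p_u*0.382856 + p_m*0.217906 + p_d*0.070941] = 0.218249
  V(1,-1) = exp(-r*dt) * [p_u*0.011231 + p_m*0.000000 + p_d*0.000000] = 0.001778
  V(1,+0) = exp(-r*dt) * [p_u*0.081779 + p_m*0.011231 + p_d*0.000000] = 0.020433
  V(1,+1) = exp(-r*dt) * [p_u*0.218249 + p_m*0.081779 + p_d*0.011231] = 0.091020
  V(0,+0) = exp(-r*dt) * [p_u*0.091020 + p_m*0.020433 + p_d*0.001778] = 0.028339

Answer: Price = V(0,0) = 0.0283


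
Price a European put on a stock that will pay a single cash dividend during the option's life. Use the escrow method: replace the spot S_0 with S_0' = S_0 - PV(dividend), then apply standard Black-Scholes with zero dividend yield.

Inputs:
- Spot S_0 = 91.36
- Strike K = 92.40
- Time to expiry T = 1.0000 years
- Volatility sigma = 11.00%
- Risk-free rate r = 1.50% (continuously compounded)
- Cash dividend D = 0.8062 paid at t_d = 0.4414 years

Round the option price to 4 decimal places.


PV(D) = D * exp(-r * t_d) = 0.8062 * 0.99340087 = 0.80087978
S_0' = S_0 - PV(D) = 91.3600 - 0.80087978 = 90.55912022
d1 = (ln(S_0'/K) + (r + sigma^2/2)*T) / (sigma*sqrt(T)) = 0.00841746
d2 = d1 - sigma*sqrt(T) = -0.10158254
exp(-rT) = 0.98511194
N(-d1) = 0.49664196; N(-d2) = 0.54045598
P = K * exp(-rT) * N(-d2) - S_0' * N(-d1) = 92.4000 * 0.98511194 * 0.54045598 - 90.55912022 * 0.49664196 = 4.2192

Answer: Price = 4.2192


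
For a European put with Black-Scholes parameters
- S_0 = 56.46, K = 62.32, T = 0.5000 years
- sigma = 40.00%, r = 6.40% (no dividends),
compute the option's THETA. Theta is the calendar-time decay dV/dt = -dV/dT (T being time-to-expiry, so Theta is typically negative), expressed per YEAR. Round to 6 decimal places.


Answer: Theta = -3.842859

Derivation:
d1 = -0.0945754568; d2 = -0.3774181693
phi(d1) = 0.3971620911; exp(-qT) = 1.0000000000; exp(-rT) = 0.9685065821
Theta = -S*exp(-qT)*phi(d1)*sigma/(2*sqrt(T)) + r*K*exp(-rT)*N(-d2) - q*S*exp(-qT)*N(-d1)
N(-d1) = 0.5376739775; N(-d2) = 0.6470685668; sqrt(T) = 0.7071067812
Term 1 = -56.4600 * 1.0000000000 * 0.3971620911 * 0.4000 / (2 * 0.7071067812) = -6.3424004011
Term 2 = 0.0640 * 62.3200 * 0.9685065821 * 0.6470685668 = 2.4995411934
Term 3 = 0 (no dividend yield, q = 0)
Theta = -6.3424004011 + (2.4995411934) + (0.0000000000) = -3.842859


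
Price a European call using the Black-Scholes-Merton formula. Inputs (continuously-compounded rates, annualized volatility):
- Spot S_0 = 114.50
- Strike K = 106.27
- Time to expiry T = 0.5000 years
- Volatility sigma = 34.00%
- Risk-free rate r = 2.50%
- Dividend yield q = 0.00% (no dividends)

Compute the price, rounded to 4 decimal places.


Answer: Price = 15.9513

Derivation:
d1 = (ln(S/K) + (r - q + 0.5*sigma^2) * T) / (sigma * sqrt(T)) = 0.48246227
d2 = d1 - sigma * sqrt(T) = 0.24204597
exp(-rT) = 0.98757780; exp(-qT) = 1.00000000
C = S_0 * exp(-qT) * N(d1) - K * exp(-rT) * N(d2)
N(d1) = 0.68526120; N(d2) = 0.59562773
C = 114.5000 * 1.00000000 * 0.68526120 - 106.2700 * 0.98757780 * 0.59562773 = 15.9513


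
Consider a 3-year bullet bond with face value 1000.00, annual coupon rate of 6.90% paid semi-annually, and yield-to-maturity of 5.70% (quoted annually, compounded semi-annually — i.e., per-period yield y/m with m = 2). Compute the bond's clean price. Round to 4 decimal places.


Coupon per period c = face * coupon_rate / m = 34.500000
Periods per year m = 2; per-period yield y/m = 0.028500
Number of cashflows N = 6
Cashflows (t years, CF_t, discount factor 1/(1+y/m)^(m*t), PV):
  t = 0.5000: CF_t = 34.500000, DF = 0.972290, PV = 33.543996
  t = 1.0000: CF_t = 34.500000, DF = 0.945347, PV = 32.614483
  t = 1.5000: CF_t = 34.500000, DF = 0.919152, PV = 31.710728
  t = 2.0000: CF_t = 34.500000, DF = 0.893682, PV = 30.832015
  t = 2.5000: CF_t = 34.500000, DF = 0.868917, PV = 29.977652
  t = 3.0000: CF_t = 1034.500000, DF = 0.844840, PV = 873.986489
Price P = sum_t PV_t = 1032.665363

Answer: Price = 1032.6654


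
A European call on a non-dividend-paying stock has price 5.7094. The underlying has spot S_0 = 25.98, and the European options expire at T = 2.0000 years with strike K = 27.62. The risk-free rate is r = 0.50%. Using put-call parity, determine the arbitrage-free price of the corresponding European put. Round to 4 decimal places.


Put-call parity: C - P = S_0 * exp(-qT) - K * exp(-rT).
S_0 * exp(-qT) = 25.9800 * 1.00000000 = 25.98000000
K * exp(-rT) = 27.6200 * 0.99004983 = 27.34517641
P = C - S*exp(-qT) + K*exp(-rT)
P = 5.7094 - 25.98000000 + 27.34517641 = 7.0746

Answer: Put price = 7.0746


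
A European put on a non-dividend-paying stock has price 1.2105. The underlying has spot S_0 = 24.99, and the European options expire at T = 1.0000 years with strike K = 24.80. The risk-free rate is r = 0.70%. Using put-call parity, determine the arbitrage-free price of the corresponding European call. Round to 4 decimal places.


Answer: Call price = 1.5735

Derivation:
Put-call parity: C - P = S_0 * exp(-qT) - K * exp(-rT).
S_0 * exp(-qT) = 24.9900 * 1.00000000 = 24.99000000
K * exp(-rT) = 24.8000 * 0.99302444 = 24.62700618
C = P + S*exp(-qT) - K*exp(-rT)
C = 1.2105 + 24.99000000 - 24.62700618 = 1.5735


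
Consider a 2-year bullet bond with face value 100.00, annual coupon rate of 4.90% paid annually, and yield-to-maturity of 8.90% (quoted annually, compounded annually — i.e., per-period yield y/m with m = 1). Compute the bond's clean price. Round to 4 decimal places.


Answer: Price = 92.9540

Derivation:
Coupon per period c = face * coupon_rate / m = 4.900000
Periods per year m = 1; per-period yield y/m = 0.089000
Number of cashflows N = 2
Cashflows (t years, CF_t, discount factor 1/(1+y/m)^(m*t), PV):
  t = 1.0000: CF_t = 4.900000, DF = 0.918274, PV = 4.499541
  t = 2.0000: CF_t = 104.900000, DF = 0.843226, PV = 88.454459
Price P = sum_t PV_t = 92.953999


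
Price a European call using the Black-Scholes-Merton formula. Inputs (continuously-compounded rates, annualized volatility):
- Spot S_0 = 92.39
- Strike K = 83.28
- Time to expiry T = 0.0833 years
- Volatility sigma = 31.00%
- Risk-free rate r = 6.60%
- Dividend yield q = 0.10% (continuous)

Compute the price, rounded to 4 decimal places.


d1 = (ln(S/K) + (r - q + 0.5*sigma^2) * T) / (sigma * sqrt(T)) = 1.26551500
d2 = d1 - sigma * sqrt(T) = 1.17604360
exp(-rT) = 0.99451729; exp(-qT) = 0.99991670
C = S_0 * exp(-qT) * N(d1) - K * exp(-rT) * N(d2)
N(d1) = 0.89715661; N(d2) = 0.88021127
C = 92.3900 * 0.99991670 * 0.89715661 - 83.2800 * 0.99451729 * 0.88021127 = 9.9793

Answer: Price = 9.9793


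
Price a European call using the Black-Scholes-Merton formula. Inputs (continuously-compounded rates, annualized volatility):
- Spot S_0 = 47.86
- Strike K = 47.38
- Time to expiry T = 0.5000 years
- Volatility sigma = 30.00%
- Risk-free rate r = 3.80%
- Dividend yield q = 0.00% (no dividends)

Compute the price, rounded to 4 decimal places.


Answer: Price = 4.7079

Derivation:
d1 = (ln(S/K) + (r - q + 0.5*sigma^2) * T) / (sigma * sqrt(T)) = 0.24314990
d2 = d1 - sigma * sqrt(T) = 0.03101787
exp(-rT) = 0.98117936; exp(-qT) = 1.00000000
C = S_0 * exp(-qT) * N(d1) - K * exp(-rT) * N(d2)
N(d1) = 0.59605536; N(d2) = 0.51237236
C = 47.8600 * 1.00000000 * 0.59605536 - 47.3800 * 0.98117936 * 0.51237236 = 4.7079


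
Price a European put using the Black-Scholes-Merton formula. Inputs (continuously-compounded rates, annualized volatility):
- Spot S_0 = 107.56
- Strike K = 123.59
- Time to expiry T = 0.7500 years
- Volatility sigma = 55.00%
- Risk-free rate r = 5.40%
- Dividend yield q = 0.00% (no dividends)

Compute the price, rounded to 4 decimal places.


d1 = (ln(S/K) + (r - q + 0.5*sigma^2) * T) / (sigma * sqrt(T)) = 0.03152688
d2 = d1 - sigma * sqrt(T) = -0.44478709
exp(-rT) = 0.96030916; exp(-qT) = 1.00000000
P = K * exp(-rT) * N(-d2) - S_0 * exp(-qT) * N(-d1)
N(-d1) = 0.48742468; N(-d2) = 0.67176319
P = 123.5900 * 0.96030916 * 0.67176319 - 107.5600 * 1.00000000 * 0.48742468 = 27.3006

Answer: Price = 27.3006


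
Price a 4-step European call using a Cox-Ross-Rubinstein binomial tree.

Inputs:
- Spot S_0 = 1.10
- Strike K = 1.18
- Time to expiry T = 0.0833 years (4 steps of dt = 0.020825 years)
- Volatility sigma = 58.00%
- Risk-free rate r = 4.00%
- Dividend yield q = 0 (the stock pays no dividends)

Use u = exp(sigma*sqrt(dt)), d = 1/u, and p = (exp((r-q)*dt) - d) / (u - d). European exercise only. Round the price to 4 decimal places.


Answer: Price = V(0,0) = 0.0477

Derivation:
dt = T/N = 0.020825
u = exp(sigma*sqrt(dt)) = 1.087302; d = 1/u = 0.919708
p = (exp((r-q)*dt) - d) / (u - d) = 0.484060
Discount per step: exp(-r*dt) = 0.999167
Stock lattice S(k, i) with i counting down-moves:
  k=0: S(0,0) = 1.1000
  k=1: S(1,0) = 1.1960; S(1,1) = 1.0117
  k=2: S(2,0) = 1.3004; S(2,1) = 1.1000; S(2,2) = 0.9304
  k=3: S(3,0) = 1.4140; S(3,1) = 1.1960; S(3,2) = 1.0117; S(3,3) = 0.8557
  k=4: S(4,0) = 1.5374; S(4,1) = 1.3004; S(4,2) = 1.1000; S(4,3) = 0.9304; S(4,4) = 0.7870
Terminal payoffs V(N, i) = max(S_T - K, 0):
  V(4,0) = 0.357421; V(4,1) = 0.120447; V(4,2) = 0.000000; V(4,3) = 0.000000; V(4,4) = 0.000000
Backward induction: V(k, i) = exp(-r*dt) * [p * V(k+1, i) + (1-p) * V(k+1, i+1)].
  V(3,0) = exp(-r*dt) * [p*0.357421 + (1-p)*0.120447] = 0.234961
  V(3,1) = exp(-r*dt) * [p*0.120447 + (1-p)*0.000000] = 0.058255
  V(3,2) = exp(-r*dt) * [p*0.000000 + (1-p)*0.000000] = 0.000000
  V(3,3) = exp(-r*dt) * [p*0.000000 + (1-p)*0.000000] = 0.000000
  V(2,0) = exp(-r*dt) * [p*0.234961 + (1-p)*0.058255] = 0.143672
  V(2,1) = exp(-r*dt) * [p*0.058255 + (1-p)*0.000000] = 0.028176
  V(2,2) = exp(-r*dt) * [p*0.000000 + (1-p)*0.000000] = 0.000000
  V(1,0) = exp(-r*dt) * [p*0.143672 + (1-p)*0.028176] = 0.084013
  V(1,1) = exp(-r*dt) * [p*0.028176 + (1-p)*0.000000] = 0.013627
  V(0,0) = exp(-r*dt) * [p*0.084013 + (1-p)*0.013627] = 0.047658


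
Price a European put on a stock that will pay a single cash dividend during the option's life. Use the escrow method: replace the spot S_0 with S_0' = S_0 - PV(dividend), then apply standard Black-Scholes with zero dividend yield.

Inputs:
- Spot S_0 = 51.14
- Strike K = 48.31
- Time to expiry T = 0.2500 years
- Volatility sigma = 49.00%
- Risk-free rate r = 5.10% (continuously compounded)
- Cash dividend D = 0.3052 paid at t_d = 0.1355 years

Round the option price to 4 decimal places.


Answer: Price = 3.3947

Derivation:
PV(D) = D * exp(-r * t_d) = 0.3052 * 0.99311332 = 0.30309819
S_0' = S_0 - PV(D) = 51.1400 - 0.30309819 = 50.83690181
d1 = (ln(S_0'/K) + (r + sigma^2/2)*T) / (sigma*sqrt(T)) = 0.38263847
d2 = d1 - sigma*sqrt(T) = 0.13763847
exp(-rT) = 0.98733094
N(-d1) = 0.35099392; N(-d2) = 0.44526307
P = K * exp(-rT) * N(-d2) - S_0' * N(-d1) = 48.3100 * 0.98733094 * 0.44526307 - 50.83690181 * 0.35099392 = 3.3947


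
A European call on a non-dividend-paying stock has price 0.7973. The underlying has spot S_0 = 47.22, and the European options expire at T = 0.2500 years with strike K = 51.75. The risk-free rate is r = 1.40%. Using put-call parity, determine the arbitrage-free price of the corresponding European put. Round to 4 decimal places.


Put-call parity: C - P = S_0 * exp(-qT) - K * exp(-rT).
S_0 * exp(-qT) = 47.2200 * 1.00000000 = 47.22000000
K * exp(-rT) = 51.7500 * 0.99650612 = 51.56919160
P = C - S*exp(-qT) + K*exp(-rT)
P = 0.7973 - 47.22000000 + 51.56919160 = 5.1465

Answer: Put price = 5.1465


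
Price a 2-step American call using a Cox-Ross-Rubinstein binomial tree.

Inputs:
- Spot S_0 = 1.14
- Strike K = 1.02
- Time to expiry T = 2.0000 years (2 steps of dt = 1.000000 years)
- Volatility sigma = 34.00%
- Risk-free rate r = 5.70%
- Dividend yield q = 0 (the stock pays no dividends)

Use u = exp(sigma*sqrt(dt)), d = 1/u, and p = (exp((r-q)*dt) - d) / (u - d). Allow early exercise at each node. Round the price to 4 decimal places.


Answer: Price = V(0,0) = 0.3284

Derivation:
dt = T/N = 1.000000
u = exp(sigma*sqrt(dt)) = 1.404948; d = 1/u = 0.711770
p = (exp((r-q)*dt) - d) / (u - d) = 0.500428
Discount per step: exp(-r*dt) = 0.944594
Stock lattice S(k, i) with i counting down-moves:
  k=0: S(0,0) = 1.1400
  k=1: S(1,0) = 1.6016; S(1,1) = 0.8114
  k=2: S(2,0) = 2.2502; S(2,1) = 1.1400; S(2,2) = 0.5775
Terminal payoffs V(N, i) = max(S_T - K, 0):
  V(2,0) = 1.230221; V(2,1) = 0.120000; V(2,2) = 0.000000
Backward induction: V(k, i) = exp(-r*dt) * [p * V(k+1, i) + (1-p) * V(k+1, i+1)]; then take max(V_cont, immediate exercise) for American.
  V(1,0) = exp(-r*dt) * [p*1.230221 + (1-p)*0.120000] = 0.638154; exercise = 0.581640; V(1,0) = max -> 0.638154
  V(1,1) = exp(-r*dt) * [p*0.120000 + (1-p)*0.000000] = 0.056724; exercise = 0.000000; V(1,1) = max -> 0.056724
  V(0,0) = exp(-r*dt) * [p*0.638154 + (1-p)*0.056724] = 0.328424; exercise = 0.120000; V(0,0) = max -> 0.328424


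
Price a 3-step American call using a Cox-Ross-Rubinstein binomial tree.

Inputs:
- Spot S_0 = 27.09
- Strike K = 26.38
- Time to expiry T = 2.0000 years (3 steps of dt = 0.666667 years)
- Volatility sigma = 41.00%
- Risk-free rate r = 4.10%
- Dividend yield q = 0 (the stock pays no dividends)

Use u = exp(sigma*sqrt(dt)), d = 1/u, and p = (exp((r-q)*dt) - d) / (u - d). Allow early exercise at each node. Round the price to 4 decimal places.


dt = T/N = 0.666667
u = exp(sigma*sqrt(dt)) = 1.397610; d = 1/u = 0.715507
p = (exp((r-q)*dt) - d) / (u - d) = 0.457707
Discount per step: exp(-r*dt) = 0.973037
Stock lattice S(k, i) with i counting down-moves:
  k=0: S(0,0) = 27.0900
  k=1: S(1,0) = 37.8613; S(1,1) = 19.3831
  k=2: S(2,0) = 52.9153; S(2,1) = 27.0900; S(2,2) = 13.8687
  k=3: S(3,0) = 73.9549; S(3,1) = 37.8613; S(3,2) = 19.3831; S(3,3) = 9.9232
Terminal payoffs V(N, i) = max(S_T - K, 0):
  V(3,0) = 47.574900; V(3,1) = 11.481254; V(3,2) = 0.000000; V(3,3) = 0.000000
Backward induction: V(k, i) = exp(-r*dt) * [p * V(k+1, i) + (1-p) * V(k+1, i+1)]; then take max(V_cont, immediate exercise) for American.
  V(2,0) = exp(-r*dt) * [p*47.574900 + (1-p)*11.481254] = 27.246553; exercise = 26.535265; V(2,0) = max -> 27.246553
  V(2,1) = exp(-r*dt) * [p*11.481254 + (1-p)*0.000000] = 5.113356; exercise = 0.710000; V(2,1) = max -> 5.113356
  V(2,2) = exp(-r*dt) * [p*0.000000 + (1-p)*0.000000] = 0.000000; exercise = 0.000000; V(2,2) = max -> 0.000000
  V(1,0) = exp(-r*dt) * [p*27.246553 + (1-p)*5.113356] = 14.832849; exercise = 11.481254; V(1,0) = max -> 14.832849
  V(1,1) = exp(-r*dt) * [p*5.113356 + (1-p)*0.000000] = 2.277313; exercise = 0.000000; V(1,1) = max -> 2.277313
  V(0,0) = exp(-r*dt) * [p*14.832849 + (1-p)*2.277313] = 7.807714; exercise = 0.710000; V(0,0) = max -> 7.807714

Answer: Price = V(0,0) = 7.8077


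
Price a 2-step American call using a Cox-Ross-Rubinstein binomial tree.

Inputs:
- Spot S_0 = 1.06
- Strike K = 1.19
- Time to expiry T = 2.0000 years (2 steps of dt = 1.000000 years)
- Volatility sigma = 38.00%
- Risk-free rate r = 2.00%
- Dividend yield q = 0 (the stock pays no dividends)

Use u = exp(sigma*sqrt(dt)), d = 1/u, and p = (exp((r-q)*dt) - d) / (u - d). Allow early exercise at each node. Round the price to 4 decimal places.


Answer: Price = V(0,0) = 0.1931

Derivation:
dt = T/N = 1.000000
u = exp(sigma*sqrt(dt)) = 1.462285; d = 1/u = 0.683861
p = (exp((r-q)*dt) - d) / (u - d) = 0.432079
Discount per step: exp(-r*dt) = 0.980199
Stock lattice S(k, i) with i counting down-moves:
  k=0: S(0,0) = 1.0600
  k=1: S(1,0) = 1.5500; S(1,1) = 0.7249
  k=2: S(2,0) = 2.2666; S(2,1) = 1.0600; S(2,2) = 0.4957
Terminal payoffs V(N, i) = max(S_T - K, 0):
  V(2,0) = 1.076573; V(2,1) = 0.000000; V(2,2) = 0.000000
Backward induction: V(k, i) = exp(-r*dt) * [p * V(k+1, i) + (1-p) * V(k+1, i+1)]; then take max(V_cont, immediate exercise) for American.
  V(1,0) = exp(-r*dt) * [p*1.076573 + (1-p)*0.000000] = 0.455953; exercise = 0.360022; V(1,0) = max -> 0.455953
  V(1,1) = exp(-r*dt) * [p*0.000000 + (1-p)*0.000000] = 0.000000; exercise = 0.000000; V(1,1) = max -> 0.000000
  V(0,0) = exp(-r*dt) * [p*0.455953 + (1-p)*0.000000] = 0.193107; exercise = 0.000000; V(0,0) = max -> 0.193107


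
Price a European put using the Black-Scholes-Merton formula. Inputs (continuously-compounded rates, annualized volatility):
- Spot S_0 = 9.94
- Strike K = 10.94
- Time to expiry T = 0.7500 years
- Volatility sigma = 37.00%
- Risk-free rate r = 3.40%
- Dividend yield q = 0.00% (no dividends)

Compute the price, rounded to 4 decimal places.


Answer: Price = 1.7048

Derivation:
d1 = (ln(S/K) + (r - q + 0.5*sigma^2) * T) / (sigma * sqrt(T)) = -0.05936183
d2 = d1 - sigma * sqrt(T) = -0.37979123
exp(-rT) = 0.97482238; exp(-qT) = 1.00000000
P = K * exp(-rT) * N(-d2) - S_0 * exp(-qT) * N(-d1)
N(-d1) = 0.52366804; N(-d2) = 0.64794980
P = 10.9400 * 0.97482238 * 0.64794980 - 9.9400 * 1.00000000 * 0.52366804 = 1.7048


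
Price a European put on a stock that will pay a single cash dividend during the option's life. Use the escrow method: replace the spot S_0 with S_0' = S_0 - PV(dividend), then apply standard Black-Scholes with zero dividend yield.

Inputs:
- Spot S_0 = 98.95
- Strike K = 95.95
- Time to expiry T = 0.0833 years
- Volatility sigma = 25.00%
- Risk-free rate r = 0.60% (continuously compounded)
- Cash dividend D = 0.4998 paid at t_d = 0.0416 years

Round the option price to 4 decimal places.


Answer: Price = 1.7051

Derivation:
PV(D) = D * exp(-r * t_d) = 0.4998 * 0.99975043 = 0.49967527
S_0' = S_0 - PV(D) = 98.9500 - 0.49967527 = 98.45032473
d1 = (ln(S_0'/K) + (r + sigma^2/2)*T) / (sigma*sqrt(T)) = 0.39952971
d2 = d1 - sigma*sqrt(T) = 0.32737536
exp(-rT) = 0.99950032
N(-d1) = 0.34475147; N(-d2) = 0.37169200
P = K * exp(-rT) * N(-d2) - S_0' * N(-d1) = 95.9500 * 0.99950032 * 0.37169200 - 98.45032473 * 0.34475147 = 1.7051


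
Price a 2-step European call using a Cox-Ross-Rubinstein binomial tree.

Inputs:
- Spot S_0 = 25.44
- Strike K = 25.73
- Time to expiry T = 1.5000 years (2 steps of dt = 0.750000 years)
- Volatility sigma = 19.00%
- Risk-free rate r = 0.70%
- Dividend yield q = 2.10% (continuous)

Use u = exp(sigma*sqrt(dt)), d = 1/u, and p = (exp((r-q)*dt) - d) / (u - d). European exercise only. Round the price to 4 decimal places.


dt = T/N = 0.750000
u = exp(sigma*sqrt(dt)) = 1.178856; d = 1/u = 0.848280
p = (exp((r-q)*dt) - d) / (u - d) = 0.427360
Discount per step: exp(-r*dt) = 0.994764
Stock lattice S(k, i) with i counting down-moves:
  k=0: S(0,0) = 25.4400
  k=1: S(1,0) = 29.9901; S(1,1) = 21.5802
  k=2: S(2,0) = 35.3540; S(2,1) = 25.4400; S(2,2) = 18.3061
Terminal payoffs V(N, i) = max(S_T - K, 0):
  V(2,0) = 9.624030; V(2,1) = 0.000000; V(2,2) = 0.000000
Backward induction: V(k, i) = exp(-r*dt) * [p * V(k+1, i) + (1-p) * V(k+1, i+1)].
  V(1,0) = exp(-r*dt) * [p*9.624030 + (1-p)*0.000000] = 4.091388
  V(1,1) = exp(-r*dt) * [p*0.000000 + (1-p)*0.000000] = 0.000000
  V(0,0) = exp(-r*dt) * [p*4.091388 + (1-p)*0.000000] = 1.739339

Answer: Price = V(0,0) = 1.7393


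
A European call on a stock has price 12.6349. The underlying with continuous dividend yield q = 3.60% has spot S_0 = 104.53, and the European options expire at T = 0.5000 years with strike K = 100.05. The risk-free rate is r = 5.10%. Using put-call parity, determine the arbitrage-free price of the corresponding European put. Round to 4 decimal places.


Answer: Put price = 7.5006

Derivation:
Put-call parity: C - P = S_0 * exp(-qT) - K * exp(-rT).
S_0 * exp(-qT) = 104.5300 * 0.98216103 = 102.66529271
K * exp(-rT) = 100.0500 * 0.97482238 = 97.53097902
P = C - S*exp(-qT) + K*exp(-rT)
P = 12.6349 - 102.66529271 + 97.53097902 = 7.5006


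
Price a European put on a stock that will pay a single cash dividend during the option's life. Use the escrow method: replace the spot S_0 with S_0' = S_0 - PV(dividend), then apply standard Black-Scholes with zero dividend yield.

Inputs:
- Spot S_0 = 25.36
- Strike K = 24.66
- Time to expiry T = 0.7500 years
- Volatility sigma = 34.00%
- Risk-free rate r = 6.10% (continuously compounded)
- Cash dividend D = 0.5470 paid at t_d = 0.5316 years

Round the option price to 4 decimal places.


PV(D) = D * exp(-r * t_d) = 0.5470 * 0.96809254 = 0.52954662
S_0' = S_0 - PV(D) = 25.3600 - 0.52954662 = 24.83045338
d1 = (ln(S_0'/K) + (r + sigma^2/2)*T) / (sigma*sqrt(T)) = 0.32599357
d2 = d1 - sigma*sqrt(T) = 0.03154493
exp(-rT) = 0.95528075
N(-d1) = 0.37221461; N(-d2) = 0.48741748
P = K * exp(-rT) * N(-d2) - S_0' * N(-d1) = 24.6600 * 0.95528075 * 0.48741748 - 24.83045338 * 0.37221461 = 2.2399

Answer: Price = 2.2399


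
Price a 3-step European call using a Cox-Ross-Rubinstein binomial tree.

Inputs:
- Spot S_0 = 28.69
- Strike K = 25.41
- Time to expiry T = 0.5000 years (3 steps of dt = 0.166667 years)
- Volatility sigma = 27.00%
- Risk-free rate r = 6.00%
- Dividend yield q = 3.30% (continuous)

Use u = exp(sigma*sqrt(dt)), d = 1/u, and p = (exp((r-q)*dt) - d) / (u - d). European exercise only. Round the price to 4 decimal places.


Answer: Price = V(0,0) = 4.1687

Derivation:
dt = T/N = 0.166667
u = exp(sigma*sqrt(dt)) = 1.116532; d = 1/u = 0.895631
p = (exp((r-q)*dt) - d) / (u - d) = 0.492888
Discount per step: exp(-r*dt) = 0.990050
Stock lattice S(k, i) with i counting down-moves:
  k=0: S(0,0) = 28.6900
  k=1: S(1,0) = 32.0333; S(1,1) = 25.6956
  k=2: S(2,0) = 35.7662; S(2,1) = 28.6900; S(2,2) = 23.0138
  k=3: S(3,0) = 39.9341; S(3,1) = 32.0333; S(3,2) = 25.6956; S(3,3) = 20.6119
Terminal payoffs V(N, i) = max(S_T - K, 0):
  V(3,0) = 14.524066; V(3,1) = 6.623290; V(3,2) = 0.285647; V(3,3) = 0.000000
Backward induction: V(k, i) = exp(-r*dt) * [p * V(k+1, i) + (1-p) * V(k+1, i+1)].
  V(2,0) = exp(-r*dt) * [p*14.524066 + (1-p)*6.623290] = 10.412838
  V(2,1) = exp(-r*dt) * [p*6.623290 + (1-p)*0.285647] = 3.375472
  V(2,2) = exp(-r*dt) * [p*0.285647 + (1-p)*0.000000] = 0.139391
  V(1,0) = exp(-r*dt) * [p*10.412838 + (1-p)*3.375472] = 6.776006
  V(1,1) = exp(-r*dt) * [p*3.375472 + (1-p)*0.139391] = 1.717159
  V(0,0) = exp(-r*dt) * [p*6.776006 + (1-p)*1.717159] = 4.168709


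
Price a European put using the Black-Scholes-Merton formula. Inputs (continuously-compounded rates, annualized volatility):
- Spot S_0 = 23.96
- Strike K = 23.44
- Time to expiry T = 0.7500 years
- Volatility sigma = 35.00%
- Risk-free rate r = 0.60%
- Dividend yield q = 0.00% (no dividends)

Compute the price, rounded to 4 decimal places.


Answer: Price = 2.5467

Derivation:
d1 = (ln(S/K) + (r - q + 0.5*sigma^2) * T) / (sigma * sqrt(T)) = 0.23878979
d2 = d1 - sigma * sqrt(T) = -0.06431910
exp(-rT) = 0.99551011; exp(-qT) = 1.00000000
P = K * exp(-rT) * N(-d2) - S_0 * exp(-qT) * N(-d1)
N(-d1) = 0.40563429; N(-d2) = 0.52564193
P = 23.4400 * 0.99551011 * 0.52564193 - 23.9600 * 1.00000000 * 0.40563429 = 2.5467


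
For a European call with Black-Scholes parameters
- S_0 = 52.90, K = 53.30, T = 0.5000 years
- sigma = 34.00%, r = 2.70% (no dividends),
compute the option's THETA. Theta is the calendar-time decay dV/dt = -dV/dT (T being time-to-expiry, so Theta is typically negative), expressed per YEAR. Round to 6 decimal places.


Answer: Theta = -5.676632

Derivation:
d1 = 0.1450276328; d2 = -0.0953886728
phi(d1) = 0.3947687848; exp(-qT) = 1.0000000000; exp(-rT) = 0.9865907163
Theta = -S*exp(-qT)*phi(d1)*sigma/(2*sqrt(T)) - r*K*exp(-rT)*N(d2) + q*S*exp(-qT)*N(d1)
N(d1) = 0.5576554727; N(d2) = 0.4620030564; sqrt(T) = 0.7071067812
Term 1 = -52.9000 * 1.0000000000 * 0.3947687848 * 0.3400 / (2 * 0.7071067812) = -5.0206783135
Term 2 = -0.0270 * 53.3000 * 0.9865907163 * 0.4620030564 = -0.6559531868
Term 3 = 0 (no dividend yield, q = 0)
Theta = -5.0206783135 + (-0.6559531868) + (0.0000000000) = -5.676632


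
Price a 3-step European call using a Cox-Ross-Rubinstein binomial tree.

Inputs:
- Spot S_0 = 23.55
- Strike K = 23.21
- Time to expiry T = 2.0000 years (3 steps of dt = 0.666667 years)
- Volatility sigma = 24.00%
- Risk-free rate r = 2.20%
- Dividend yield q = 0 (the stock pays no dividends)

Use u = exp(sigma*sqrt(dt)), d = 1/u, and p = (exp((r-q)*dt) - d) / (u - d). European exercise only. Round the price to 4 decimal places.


Answer: Price = V(0,0) = 4.0478

Derivation:
dt = T/N = 0.666667
u = exp(sigma*sqrt(dt)) = 1.216477; d = 1/u = 0.822046
p = (exp((r-q)*dt) - d) / (u - d) = 0.488625
Discount per step: exp(-r*dt) = 0.985440
Stock lattice S(k, i) with i counting down-moves:
  k=0: S(0,0) = 23.5500
  k=1: S(1,0) = 28.6480; S(1,1) = 19.3592
  k=2: S(2,0) = 34.8497; S(2,1) = 23.5500; S(2,2) = 15.9141
  k=3: S(3,0) = 42.3939; S(3,1) = 28.6480; S(3,2) = 19.3592; S(3,3) = 13.0821
Terminal payoffs V(N, i) = max(S_T - K, 0):
  V(3,0) = 19.183852; V(3,1) = 5.438039; V(3,2) = 0.000000; V(3,3) = 0.000000
Backward induction: V(k, i) = exp(-r*dt) * [p * V(k+1, i) + (1-p) * V(k+1, i+1)].
  V(2,0) = exp(-r*dt) * [p*19.183852 + (1-p)*5.438039] = 11.977617
  V(2,1) = exp(-r*dt) * [p*5.438039 + (1-p)*0.000000] = 2.618473
  V(2,2) = exp(-r*dt) * [p*0.000000 + (1-p)*0.000000] = 0.000000
  V(1,0) = exp(-r*dt) * [p*11.977617 + (1-p)*2.618473] = 7.086875
  V(1,1) = exp(-r*dt) * [p*2.618473 + (1-p)*0.000000] = 1.260822
  V(0,0) = exp(-r*dt) * [p*7.086875 + (1-p)*1.260822] = 4.047771


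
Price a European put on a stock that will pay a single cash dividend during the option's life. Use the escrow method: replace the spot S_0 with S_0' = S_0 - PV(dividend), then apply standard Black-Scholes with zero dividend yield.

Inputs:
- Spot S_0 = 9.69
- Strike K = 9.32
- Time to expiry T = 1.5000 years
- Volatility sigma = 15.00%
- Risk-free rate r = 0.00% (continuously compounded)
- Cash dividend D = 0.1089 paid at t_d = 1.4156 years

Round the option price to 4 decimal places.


PV(D) = D * exp(-r * t_d) = 0.1089 * 1.00000000 = 0.10890000
S_0' = S_0 - PV(D) = 9.6900 - 0.10890000 = 9.58110000
d1 = (ln(S_0'/K) + (r + sigma^2/2)*T) / (sigma*sqrt(T)) = 0.24225333
d2 = d1 - sigma*sqrt(T) = 0.05854160
exp(-rT) = 1.00000000
N(-d1) = 0.40429194; N(-d2) = 0.47665861
P = K * exp(-rT) * N(-d2) - S_0' * N(-d1) = 9.3200 * 1.00000000 * 0.47665861 - 9.58110000 * 0.40429194 = 0.5689

Answer: Price = 0.5689


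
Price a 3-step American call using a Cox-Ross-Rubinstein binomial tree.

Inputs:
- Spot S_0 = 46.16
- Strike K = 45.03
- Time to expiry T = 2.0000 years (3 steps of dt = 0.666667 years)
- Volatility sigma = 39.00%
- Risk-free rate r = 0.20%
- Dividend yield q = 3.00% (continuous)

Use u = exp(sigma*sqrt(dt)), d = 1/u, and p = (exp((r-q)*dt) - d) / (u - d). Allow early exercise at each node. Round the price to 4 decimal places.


dt = T/N = 0.666667
u = exp(sigma*sqrt(dt)) = 1.374972; d = 1/u = 0.727287
p = (exp((r-q)*dt) - d) / (u - d) = 0.392504
Discount per step: exp(-r*dt) = 0.998668
Stock lattice S(k, i) with i counting down-moves:
  k=0: S(0,0) = 46.1600
  k=1: S(1,0) = 63.4687; S(1,1) = 33.5716
  k=2: S(2,0) = 87.2677; S(2,1) = 46.1600; S(2,2) = 24.4162
  k=3: S(3,0) = 119.9907; S(3,1) = 63.4687; S(3,2) = 33.5716; S(3,3) = 17.7576
Terminal payoffs V(N, i) = max(S_T - K, 0):
  V(3,0) = 74.960746; V(3,1) = 18.438727; V(3,2) = 0.000000; V(3,3) = 0.000000
Backward induction: V(k, i) = exp(-r*dt) * [p * V(k+1, i) + (1-p) * V(k+1, i+1)]; then take max(V_cont, immediate exercise) for American.
  V(2,0) = exp(-r*dt) * [p*74.960746 + (1-p)*18.438727] = 40.569731; exercise = 42.237748; V(2,0) = max -> 42.237748
  V(2,1) = exp(-r*dt) * [p*18.438727 + (1-p)*0.000000] = 7.227635; exercise = 1.130000; V(2,1) = max -> 7.227635
  V(2,2) = exp(-r*dt) * [p*0.000000 + (1-p)*0.000000] = 0.000000; exercise = 0.000000; V(2,2) = max -> 0.000000
  V(1,0) = exp(-r*dt) * [p*42.237748 + (1-p)*7.227635] = 20.941313; exercise = 18.438727; V(1,0) = max -> 20.941313
  V(1,1) = exp(-r*dt) * [p*7.227635 + (1-p)*0.000000] = 2.833098; exercise = 0.000000; V(1,1) = max -> 2.833098
  V(0,0) = exp(-r*dt) * [p*20.941313 + (1-p)*2.833098] = 9.927404; exercise = 1.130000; V(0,0) = max -> 9.927404

Answer: Price = V(0,0) = 9.9274


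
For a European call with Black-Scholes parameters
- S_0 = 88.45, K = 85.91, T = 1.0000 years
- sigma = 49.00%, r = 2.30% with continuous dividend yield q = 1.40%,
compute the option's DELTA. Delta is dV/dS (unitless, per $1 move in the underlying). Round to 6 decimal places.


Answer: Delta = 0.617877

Derivation:
d1 = 0.3228309877; d2 = -0.1671690123
phi(d1) = 0.3786857943; exp(-qT) = 0.9860975443; exp(-rT) = 0.9772624838
N(d1) = 0.6265883781
Delta = exp(-qT) * N(d1) = 0.9860975443 * 0.6265883781 = 0.617877


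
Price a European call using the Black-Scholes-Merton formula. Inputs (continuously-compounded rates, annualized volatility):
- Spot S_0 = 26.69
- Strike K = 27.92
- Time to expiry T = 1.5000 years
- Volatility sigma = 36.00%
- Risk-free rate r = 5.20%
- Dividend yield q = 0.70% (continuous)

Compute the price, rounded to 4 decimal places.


d1 = (ln(S/K) + (r - q + 0.5*sigma^2) * T) / (sigma * sqrt(T)) = 0.27136193
d2 = d1 - sigma * sqrt(T) = -0.16954623
exp(-rT) = 0.92496443; exp(-qT) = 0.98955493
C = S_0 * exp(-qT) * N(d1) - K * exp(-rT) * N(d2)
N(d1) = 0.60694366; N(d2) = 0.43268351
C = 26.6900 * 0.98955493 * 0.60694366 - 27.9200 * 0.92496443 * 0.43268351 = 4.8561

Answer: Price = 4.8561


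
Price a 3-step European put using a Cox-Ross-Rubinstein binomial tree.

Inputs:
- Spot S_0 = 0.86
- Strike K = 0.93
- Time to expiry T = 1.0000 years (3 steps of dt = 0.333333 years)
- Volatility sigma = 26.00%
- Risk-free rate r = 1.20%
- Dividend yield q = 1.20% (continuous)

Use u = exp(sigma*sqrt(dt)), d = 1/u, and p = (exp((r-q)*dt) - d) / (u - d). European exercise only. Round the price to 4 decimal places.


dt = T/N = 0.333333
u = exp(sigma*sqrt(dt)) = 1.161963; d = 1/u = 0.860612
p = (exp((r-q)*dt) - d) / (u - d) = 0.462543
Discount per step: exp(-r*dt) = 0.996008
Stock lattice S(k, i) with i counting down-moves:
  k=0: S(0,0) = 0.8600
  k=1: S(1,0) = 0.9993; S(1,1) = 0.7401
  k=2: S(2,0) = 1.1611; S(2,1) = 0.8600; S(2,2) = 0.6370
  k=3: S(3,0) = 1.3492; S(3,1) = 0.9993; S(3,2) = 0.7401; S(3,3) = 0.5482
Terminal payoffs V(N, i) = max(K - S_T, 0):
  V(3,0) = 0.000000; V(3,1) = 0.000000; V(3,2) = 0.189873; V(3,3) = 0.381822
Backward induction: V(k, i) = exp(-r*dt) * [p * V(k+1, i) + (1-p) * V(k+1, i+1)].
  V(2,0) = exp(-r*dt) * [p*0.000000 + (1-p)*0.000000] = 0.000000
  V(2,1) = exp(-r*dt) * [p*0.000000 + (1-p)*0.189873] = 0.101641
  V(2,2) = exp(-r*dt) * [p*0.189873 + (1-p)*0.381822] = 0.291868
  V(1,0) = exp(-r*dt) * [p*0.000000 + (1-p)*0.101641] = 0.054410
  V(1,1) = exp(-r*dt) * [p*0.101641 + (1-p)*0.291868] = 0.203066
  V(0,0) = exp(-r*dt) * [p*0.054410 + (1-p)*0.203066] = 0.133770

Answer: Price = V(0,0) = 0.1338


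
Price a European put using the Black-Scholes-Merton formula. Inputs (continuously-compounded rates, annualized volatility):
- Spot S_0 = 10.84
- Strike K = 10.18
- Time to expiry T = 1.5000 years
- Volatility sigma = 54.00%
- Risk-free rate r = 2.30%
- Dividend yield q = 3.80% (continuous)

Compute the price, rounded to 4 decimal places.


d1 = (ln(S/K) + (r - q + 0.5*sigma^2) * T) / (sigma * sqrt(T)) = 0.39164315
d2 = d1 - sigma * sqrt(T) = -0.26971908
exp(-rT) = 0.96608834; exp(-qT) = 0.94459407
P = K * exp(-rT) * N(-d2) - S_0 * exp(-qT) * N(-d1)
N(-d1) = 0.34766095; N(-d2) = 0.60631181
P = 10.1800 * 0.96608834 * 0.60631181 - 10.8400 * 0.94459407 * 0.34766095 = 2.4031

Answer: Price = 2.4031


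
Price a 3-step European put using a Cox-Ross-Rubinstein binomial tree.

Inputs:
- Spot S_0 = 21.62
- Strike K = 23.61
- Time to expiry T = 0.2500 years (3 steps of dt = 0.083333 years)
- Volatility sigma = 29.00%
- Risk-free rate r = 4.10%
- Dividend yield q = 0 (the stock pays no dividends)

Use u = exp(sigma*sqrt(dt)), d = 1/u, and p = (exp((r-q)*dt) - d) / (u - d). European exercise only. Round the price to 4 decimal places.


dt = T/N = 0.083333
u = exp(sigma*sqrt(dt)) = 1.087320; d = 1/u = 0.919693
p = (exp((r-q)*dt) - d) / (u - d) = 0.499501
Discount per step: exp(-r*dt) = 0.996589
Stock lattice S(k, i) with i counting down-moves:
  k=0: S(0,0) = 21.6200
  k=1: S(1,0) = 23.5079; S(1,1) = 19.8838
  k=2: S(2,0) = 25.5606; S(2,1) = 21.6200; S(2,2) = 18.2869
  k=3: S(3,0) = 27.7925; S(3,1) = 23.5079; S(3,2) = 19.8838; S(3,3) = 16.8184
Terminal payoffs V(N, i) = max(K - S_T, 0):
  V(3,0) = 0.000000; V(3,1) = 0.102145; V(3,2) = 3.726246; V(3,3) = 6.791635
Backward induction: V(k, i) = exp(-r*dt) * [p * V(k+1, i) + (1-p) * V(k+1, i+1)].
  V(2,0) = exp(-r*dt) * [p*0.000000 + (1-p)*0.102145] = 0.050949
  V(2,1) = exp(-r*dt) * [p*0.102145 + (1-p)*3.726246] = 1.909470
  V(2,2) = exp(-r*dt) * [p*3.726246 + (1-p)*6.791635] = 5.242528
  V(1,0) = exp(-r*dt) * [p*0.050949 + (1-p)*1.909470] = 0.977791
  V(1,1) = exp(-r*dt) * [p*1.909470 + (1-p)*5.242528] = 3.565461
  V(0,0) = exp(-r*dt) * [p*0.977791 + (1-p)*3.565461] = 2.265166

Answer: Price = V(0,0) = 2.2652


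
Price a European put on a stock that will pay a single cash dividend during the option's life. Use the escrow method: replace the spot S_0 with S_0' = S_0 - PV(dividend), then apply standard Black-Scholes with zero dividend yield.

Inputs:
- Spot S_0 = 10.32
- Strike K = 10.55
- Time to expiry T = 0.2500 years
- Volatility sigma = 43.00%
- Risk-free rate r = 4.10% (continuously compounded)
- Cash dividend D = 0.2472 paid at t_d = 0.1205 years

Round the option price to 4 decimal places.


PV(D) = D * exp(-r * t_d) = 0.2472 * 0.99507168 = 0.24598172
S_0' = S_0 - PV(D) = 10.3200 - 0.24598172 = 10.07401828
d1 = (ln(S_0'/K) + (r + sigma^2/2)*T) / (sigma*sqrt(T)) = -0.05955208
d2 = d1 - sigma*sqrt(T) = -0.27455208
exp(-rT) = 0.98980235
N(-d1) = 0.52374381; N(-d2) = 0.60816981
P = K * exp(-rT) * N(-d2) - S_0' * N(-d1) = 10.5500 * 0.98980235 * 0.60816981 - 10.07401828 * 0.52374381 = 1.0746

Answer: Price = 1.0746
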